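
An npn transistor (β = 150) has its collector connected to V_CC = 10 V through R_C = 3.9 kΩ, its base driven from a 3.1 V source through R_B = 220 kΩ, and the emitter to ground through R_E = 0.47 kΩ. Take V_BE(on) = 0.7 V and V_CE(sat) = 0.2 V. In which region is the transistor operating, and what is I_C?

active; I_C ≈ 1.2 mA

Assume active. Base-emitter loop: I_B = (V_BB − V_BE)/(R_B + (β+1)R_E) = (3.1 − 0.7)/(220 + 151×0.47) = 0.00825 mA.
I_C = β·I_B = 150×0.00825 = 1.24 mA.
V_CE = V_CC − I_C·R_C − I_E·R_E = 10 − 1.24×3.9 − 1.25×0.47 = 4.59 V > V_CE(sat), so the active-region assumption holds.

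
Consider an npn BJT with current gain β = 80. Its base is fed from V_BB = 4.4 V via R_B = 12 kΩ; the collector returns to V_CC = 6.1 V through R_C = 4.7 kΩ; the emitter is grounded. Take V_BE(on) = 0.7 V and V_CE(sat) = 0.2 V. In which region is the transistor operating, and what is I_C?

saturation; I_C ≈ 1.3 mA

Assume active: I_B = (4.4 − 0.7)/12 = 0.308 mA, giving I_C = β·I_B = 24.7 mA.
But then V_CE = 6.1 − 24.7×4.7 = -110 V < V_CE(sat) = 0.2 V — impossible in the active region.
So the transistor is saturated. With V_CE = 0.2 V, I_C = (V_CC − 0.2)/R_C = 5.9/4.7 = 1.26 mA.
Check: β·I_B = 24.7 mA > I_C = 1.26 mA, confirming saturation.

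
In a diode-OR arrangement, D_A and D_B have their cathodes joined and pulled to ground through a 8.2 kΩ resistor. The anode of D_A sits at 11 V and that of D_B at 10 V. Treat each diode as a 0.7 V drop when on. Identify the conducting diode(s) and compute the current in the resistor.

Assume both conduct. Then node N would need to be at both 11−0.7 = 10.3 V and 10−0.7 = 9.3 V, which is impossible.
Assume only D_A conducts: V_N = 11 − 0.7 = 10.3 V, so I_R = 10.3/8.2 = 1.26 mA.
Check D_B: its anode-to-cathode voltage is 10 − 10.3 = -0.3 V < 0.7 V, so it is off. The assumption is consistent.

Only D_A conducts; I_R ≈ 1.3 mA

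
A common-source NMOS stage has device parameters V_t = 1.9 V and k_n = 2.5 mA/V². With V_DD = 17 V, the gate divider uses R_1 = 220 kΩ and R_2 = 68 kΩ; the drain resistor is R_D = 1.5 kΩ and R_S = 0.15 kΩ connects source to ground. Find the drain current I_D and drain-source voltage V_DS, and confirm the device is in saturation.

I_D ≈ 3.3 mA, V_DS ≈ 12 V

V_G = V_DD·R_2/(R_1+R_2) = 17×68/288 = 4.01 V.
Assume saturation: I_D = (k_n/2)(V_GS − V_t)² with V_GS = V_G − I_D·R_S = 4.01 − 0.15·I_D.
Substituting gives 0.0281·I_D² − 1.79·I_D + 5.59 = 0, with roots I_D = 3.29 or 60.5 mA.
The root I_D = 60.5 mA gives V_GS = -5.05 V ≤ V_t, so take I_D = 3.29 mA.
Then V_GS = 3.52 V and V_DS = V_DD − I_D(R_D+R_S) = 17 − 3.29×1.65 = 11.6 V.
Saturation requires V_DS ≥ V_GS − V_t = 1.62 V; 11.6 ≥ 1.62 ✓.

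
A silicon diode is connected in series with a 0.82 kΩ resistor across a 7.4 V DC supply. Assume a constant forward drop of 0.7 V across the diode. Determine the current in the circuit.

KVL around the loop: 7.4 = V_D + I·R = 0.7 + I × 0.82 kΩ.
So I = (7.4 − 0.7) / 0.82 kΩ = 6.7 / 0.82 = 8.17 mA.

I ≈ 8.2 mA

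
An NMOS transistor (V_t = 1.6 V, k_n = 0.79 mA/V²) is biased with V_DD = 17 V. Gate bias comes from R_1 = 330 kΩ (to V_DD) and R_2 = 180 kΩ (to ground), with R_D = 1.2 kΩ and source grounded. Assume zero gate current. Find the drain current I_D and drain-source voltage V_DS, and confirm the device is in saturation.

I_D ≈ 7.6 mA, V_DS ≈ 7.8 V

V_G = V_DD·R_2/(R_1+R_2) = 17×180/510 = 6 V. With the source grounded, V_GS = V_G = 6 V.
Assume saturation: I_D = (k_n/2)(V_GS − V_t)² = (0.79/2)×(6 − 1.6)² = 0.395×4.4² = 7.65 mA.
V_DS = V_DD − I_D·R_D = 17 − 7.65×1.2 = 7.82 V.
Saturation requires V_DS ≥ V_GS − V_t = 4.4 V; 7.82 ≥ 4.4 ✓.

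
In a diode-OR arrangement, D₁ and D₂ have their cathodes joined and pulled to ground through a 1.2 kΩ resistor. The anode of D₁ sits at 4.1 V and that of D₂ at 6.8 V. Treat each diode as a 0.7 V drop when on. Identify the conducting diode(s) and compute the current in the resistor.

Only D₂ conducts; I_R ≈ 5.1 mA

Assume both conduct. Then node N would need to be at both 4.1−0.7 = 3.4 V and 6.8−0.7 = 6.1 V, which is impossible.
Assume only D₂ conducts: V_N = 6.8 − 0.7 = 6.1 V, so I_R = 6.1/1.2 = 5.08 mA.
Check D₁: its anode-to-cathode voltage is 4.1 − 6.1 = -2 V < 0.7 V, so it is off. The assumption is consistent.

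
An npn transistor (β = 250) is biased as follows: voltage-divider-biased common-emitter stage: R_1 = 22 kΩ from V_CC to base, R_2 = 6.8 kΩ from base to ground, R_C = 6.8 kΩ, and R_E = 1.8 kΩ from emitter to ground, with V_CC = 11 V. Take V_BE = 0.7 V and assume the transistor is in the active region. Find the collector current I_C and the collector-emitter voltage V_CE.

I_C ≈ 1 mA, V_CE ≈ 2.1 V

Thevenize the base divider: V_Th = V_CC·R_2/(R_1+R_2) = 11×6.8/28.8 = 2.6 V, R_Th = R_1‖R_2 = 5.19 kΩ.
Base-emitter loop: V_Th = I_B·R_Th + V_BE + (β+1)I_B·R_E, so I_B = (2.6 − 0.7) / (5.19 + 251×1.8) = 0.00415 mA.
I_C = β·I_B = 250×0.00415 = 1.04 mA, and I_E = (β+1)I_B = 1.04 mA.
V_CE = V_CC − I_C·R_C − I_E·R_E = 11 − 1.04×6.8 − 1.04×1.8 = 2.07 V.
V_CE = 2.07 V > 0.2 V confirms active-region operation.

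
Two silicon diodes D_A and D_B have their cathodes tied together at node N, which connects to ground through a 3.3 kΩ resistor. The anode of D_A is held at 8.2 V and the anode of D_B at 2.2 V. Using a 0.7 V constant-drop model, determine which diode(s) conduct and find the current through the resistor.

Assume both conduct. Then node N would need to be at both 8.2−0.7 = 7.5 V and 2.2−0.7 = 1.5 V, which is impossible.
Assume only D_A conducts: V_N = 8.2 − 0.7 = 7.5 V, so I_R = 7.5/3.3 = 2.27 mA.
Check D_B: its anode-to-cathode voltage is 2.2 − 7.5 = -5.3 V < 0.7 V, so it is off. The assumption is consistent.

Only D_A conducts; I_R ≈ 2.3 mA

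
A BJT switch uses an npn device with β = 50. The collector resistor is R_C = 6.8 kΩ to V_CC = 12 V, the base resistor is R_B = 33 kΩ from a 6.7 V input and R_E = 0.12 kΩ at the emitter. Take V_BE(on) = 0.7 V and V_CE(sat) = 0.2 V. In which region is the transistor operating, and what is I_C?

Assume active: I_B = (6.7 − 0.7)/(33 + 51×0.12) = 0.153 mA, I_C = β·I_B = 7.67 mA.
Then V_CE = 12 − 7.67×6.8 − 7.82×0.12 = -41.1 V < 0.2 V — the active assumption fails.
Re-solve with V_CE = 0.2 V. KCL at the emitter: V_E/R_E = (V_BB−0.7−V_E)/R_B + (V_CC−0.2−V_E)/R_C, giving V_E = 0.225 V.
I_C = (V_CC − 0.2 − V_E)/R_C = (11.8 − 0.225)/6.8 = 1.7 mA.
Check: I_B = (6 − 0.225)/33 = 0.175 mA, and β·I_B = 8.75 mA > I_C, confirming saturation.

saturation; I_C ≈ 1.7 mA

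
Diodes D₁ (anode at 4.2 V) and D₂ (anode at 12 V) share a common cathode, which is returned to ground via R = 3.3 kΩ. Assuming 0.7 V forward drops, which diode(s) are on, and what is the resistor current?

Assume both conduct. Then node N would need to be at both 4.2−0.7 = 3.5 V and 12−0.7 = 11.3 V, which is impossible.
Assume only D₂ conducts: V_N = 12 − 0.7 = 11.3 V, so I_R = 11.3/3.3 = 3.42 mA.
Check D₁: its anode-to-cathode voltage is 4.2 − 11.3 = -7.1 V < 0.7 V, so it is off. The assumption is consistent.

Only D₂ conducts; I_R ≈ 3.4 mA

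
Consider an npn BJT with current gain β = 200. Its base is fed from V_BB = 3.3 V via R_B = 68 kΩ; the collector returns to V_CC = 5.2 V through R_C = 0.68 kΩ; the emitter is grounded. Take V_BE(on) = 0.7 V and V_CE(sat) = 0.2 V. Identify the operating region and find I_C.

Assume active: I_B = (3.3 − 0.7)/68 = 0.0382 mA, giving I_C = β·I_B = 7.65 mA.
But then V_CE = 5.2 − 7.65×0.68 = 0 V < V_CE(sat) = 0.2 V — impossible in the active region.
So the transistor is saturated. With V_CE = 0.2 V, I_C = (V_CC − 0.2)/R_C = 5/0.68 = 7.35 mA.
Check: β·I_B = 7.65 mA > I_C = 7.35 mA, confirming saturation.

saturation; I_C ≈ 7.4 mA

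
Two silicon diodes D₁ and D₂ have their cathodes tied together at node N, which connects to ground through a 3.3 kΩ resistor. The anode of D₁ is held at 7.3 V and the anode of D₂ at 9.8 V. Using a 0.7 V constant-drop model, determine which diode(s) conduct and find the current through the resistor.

Only D₂ conducts; I_R ≈ 2.8 mA

Assume both conduct. Then node N would need to be at both 7.3−0.7 = 6.6 V and 9.8−0.7 = 9.1 V, which is impossible.
Assume only D₂ conducts: V_N = 9.8 − 0.7 = 9.1 V, so I_R = 9.1/3.3 = 2.76 mA.
Check D₁: its anode-to-cathode voltage is 7.3 − 9.1 = -1.8 V < 0.7 V, so it is off. The assumption is consistent.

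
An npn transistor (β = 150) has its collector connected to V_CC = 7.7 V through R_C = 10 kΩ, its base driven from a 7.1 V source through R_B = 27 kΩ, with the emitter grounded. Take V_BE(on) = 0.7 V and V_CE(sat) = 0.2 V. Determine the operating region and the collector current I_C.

Assume active: I_B = (7.1 − 0.7)/27 = 0.237 mA, giving I_C = β·I_B = 35.6 mA.
But then V_CE = 7.7 − 35.6×10 = -348 V < V_CE(sat) = 0.2 V — impossible in the active region.
So the transistor is saturated. With V_CE = 0.2 V, I_C = (V_CC − 0.2)/R_C = 7.5/10 = 0.75 mA.
Check: β·I_B = 35.6 mA > I_C = 0.75 mA, confirming saturation.

saturation; I_C ≈ 0.75 mA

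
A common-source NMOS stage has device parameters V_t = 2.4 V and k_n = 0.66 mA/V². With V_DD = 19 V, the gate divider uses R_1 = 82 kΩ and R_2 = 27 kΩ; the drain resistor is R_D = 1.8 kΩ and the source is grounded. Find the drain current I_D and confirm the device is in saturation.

I_D ≈ 1.8 mA

V_G = V_DD·R_2/(R_1+R_2) = 19×27/109 = 4.71 V. With the source grounded, V_GS = V_G = 4.71 V.
Assume saturation: I_D = (k_n/2)(V_GS − V_t)² = (0.66/2)×(4.71 − 2.4)² = 0.33×2.31² = 1.76 mA.
V_DS = V_DD − I_D·R_D = 19 − 1.76×1.8 = 15.8 V.
Saturation requires V_DS ≥ V_GS − V_t = 2.31 V; 15.8 ≥ 2.31 ✓.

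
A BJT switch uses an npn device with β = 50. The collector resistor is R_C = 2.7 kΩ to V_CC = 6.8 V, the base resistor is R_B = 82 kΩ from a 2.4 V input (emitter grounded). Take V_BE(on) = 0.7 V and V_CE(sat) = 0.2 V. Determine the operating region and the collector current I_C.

Assume active. Base-emitter loop: I_B = (V_BB − V_BE)/R_B = (2.4 − 0.7)/82 = 0.0207 mA.
I_C = β·I_B = 50×0.0207 = 1.04 mA.
V_CE = V_CC − I_C·R_C = 6.8 − 1.04×2.7 = 4 V > V_CE(sat), so the active-region assumption holds.

active; I_C ≈ 1 mA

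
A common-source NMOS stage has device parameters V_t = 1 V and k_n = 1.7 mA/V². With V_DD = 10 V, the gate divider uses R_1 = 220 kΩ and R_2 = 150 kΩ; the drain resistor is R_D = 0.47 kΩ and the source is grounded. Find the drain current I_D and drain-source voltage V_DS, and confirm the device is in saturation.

I_D ≈ 7.9 mA, V_DS ≈ 6.3 V

V_G = V_DD·R_2/(R_1+R_2) = 10×150/370 = 4.05 V. With the source grounded, V_GS = V_G = 4.05 V.
Assume saturation: I_D = (k_n/2)(V_GS − V_t)² = (1.7/2)×(4.05 − 1)² = 0.85×3.05² = 7.93 mA.
V_DS = V_DD − I_D·R_D = 10 − 7.93×0.47 = 6.27 V.
Saturation requires V_DS ≥ V_GS − V_t = 3.05 V; 6.27 ≥ 3.05 ✓.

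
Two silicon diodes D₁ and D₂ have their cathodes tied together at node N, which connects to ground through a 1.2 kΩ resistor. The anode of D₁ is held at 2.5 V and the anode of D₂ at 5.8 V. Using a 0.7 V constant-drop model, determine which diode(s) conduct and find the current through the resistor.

Only D₂ conducts; I_R ≈ 4.2 mA

Assume both conduct. Then node N would need to be at both 2.5−0.7 = 1.8 V and 5.8−0.7 = 5.1 V, which is impossible.
Assume only D₂ conducts: V_N = 5.8 − 0.7 = 5.1 V, so I_R = 5.1/1.2 = 4.25 mA.
Check D₁: its anode-to-cathode voltage is 2.5 − 5.1 = -2.6 V < 0.7 V, so it is off. The assumption is consistent.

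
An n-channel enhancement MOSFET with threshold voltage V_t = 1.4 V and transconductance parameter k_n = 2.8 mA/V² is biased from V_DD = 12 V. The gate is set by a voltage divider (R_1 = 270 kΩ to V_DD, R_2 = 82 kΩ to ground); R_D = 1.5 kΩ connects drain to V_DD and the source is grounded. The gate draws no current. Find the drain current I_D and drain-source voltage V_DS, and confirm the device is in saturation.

V_G = V_DD·R_2/(R_1+R_2) = 12×82/352 = 2.8 V. With the source grounded, V_GS = V_G = 2.8 V.
Assume saturation: I_D = (k_n/2)(V_GS − V_t)² = (2.8/2)×(2.8 − 1.4)² = 1.4×1.4² = 2.73 mA.
V_DS = V_DD − I_D·R_D = 12 − 2.73×1.5 = 7.91 V.
Saturation requires V_DS ≥ V_GS − V_t = 1.4 V; 7.91 ≥ 1.4 ✓.

I_D ≈ 2.7 mA, V_DS ≈ 7.9 V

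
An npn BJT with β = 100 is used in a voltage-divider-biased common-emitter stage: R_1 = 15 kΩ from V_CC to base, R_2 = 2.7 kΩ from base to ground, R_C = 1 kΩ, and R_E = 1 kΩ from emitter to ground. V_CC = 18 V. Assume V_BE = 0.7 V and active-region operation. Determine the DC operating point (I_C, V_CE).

Thevenize the base divider: V_Th = V_CC·R_2/(R_1+R_2) = 18×2.7/17.7 = 2.75 V, R_Th = R_1‖R_2 = 2.29 kΩ.
Base-emitter loop: V_Th = I_B·R_Th + V_BE + (β+1)I_B·R_E, so I_B = (2.75 − 0.7) / (2.29 + 101×1) = 0.0198 mA.
I_C = β·I_B = 100×0.0198 = 1.98 mA, and I_E = (β+1)I_B = 2 mA.
V_CE = V_CC − I_C·R_C − I_E·R_E = 18 − 1.98×1 − 2×1 = 14 V.
V_CE = 14 V > 0.2 V confirms active-region operation.

I_C ≈ 2 mA, V_CE ≈ 14 V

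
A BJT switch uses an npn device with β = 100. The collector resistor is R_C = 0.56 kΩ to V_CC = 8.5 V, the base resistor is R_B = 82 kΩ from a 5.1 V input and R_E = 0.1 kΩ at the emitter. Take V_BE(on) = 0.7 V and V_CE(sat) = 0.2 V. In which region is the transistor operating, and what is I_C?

Assume active. Base-emitter loop: I_B = (V_BB − V_BE)/(R_B + (β+1)R_E) = (5.1 − 0.7)/(82 + 101×0.1) = 0.0478 mA.
I_C = β·I_B = 100×0.0478 = 4.78 mA.
V_CE = V_CC − I_C·R_C − I_E·R_E = 8.5 − 4.78×0.56 − 4.83×0.1 = 5.34 V > V_CE(sat), so the active-region assumption holds.

active; I_C ≈ 4.8 mA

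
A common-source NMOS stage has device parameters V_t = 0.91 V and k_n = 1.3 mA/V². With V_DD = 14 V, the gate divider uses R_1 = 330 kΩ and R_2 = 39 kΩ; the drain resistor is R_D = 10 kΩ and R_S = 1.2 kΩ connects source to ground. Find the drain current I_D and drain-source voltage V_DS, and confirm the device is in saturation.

V_G = V_DD·R_2/(R_1+R_2) = 14×39/369 = 1.48 V.
Assume saturation: I_D = (k_n/2)(V_GS − V_t)² with V_GS = V_G − I_D·R_S = 1.48 − 1.2·I_D.
Substituting gives 0.936·I_D² − 1.89·I_D + 0.211 = 0, with roots I_D = 0.119 or 1.9 mA.
The root I_D = 1.9 mA gives V_GS = -0.799 V ≤ V_t, so take I_D = 0.119 mA.
Then V_GS = 1.34 V and V_DS = V_DD − I_D(R_D+R_S) = 14 − 0.119×11.2 = 12.7 V.
Saturation requires V_DS ≥ V_GS − V_t = 0.427 V; 12.7 ≥ 0.427 ✓.

I_D ≈ 0.12 mA, V_DS ≈ 13 V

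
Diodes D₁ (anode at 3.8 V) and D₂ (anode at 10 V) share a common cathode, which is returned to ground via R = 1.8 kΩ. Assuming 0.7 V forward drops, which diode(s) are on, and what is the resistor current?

Assume both conduct. Then node N would need to be at both 3.8−0.7 = 3.1 V and 10−0.7 = 9.3 V, which is impossible.
Assume only D₂ conducts: V_N = 10 − 0.7 = 9.3 V, so I_R = 9.3/1.8 = 5.17 mA.
Check D₁: its anode-to-cathode voltage is 3.8 − 9.3 = -5.5 V < 0.7 V, so it is off. The assumption is consistent.

Only D₂ conducts; I_R ≈ 5.2 mA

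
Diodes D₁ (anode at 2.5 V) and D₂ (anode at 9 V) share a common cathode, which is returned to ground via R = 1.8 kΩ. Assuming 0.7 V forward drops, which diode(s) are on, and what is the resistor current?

Only D₂ conducts; I_R ≈ 4.6 mA

Assume both conduct. Then node N would need to be at both 2.5−0.7 = 1.8 V and 9−0.7 = 8.3 V, which is impossible.
Assume only D₂ conducts: V_N = 9 − 0.7 = 8.3 V, so I_R = 8.3/1.8 = 4.61 mA.
Check D₁: its anode-to-cathode voltage is 2.5 − 8.3 = -5.8 V < 0.7 V, so it is off. The assumption is consistent.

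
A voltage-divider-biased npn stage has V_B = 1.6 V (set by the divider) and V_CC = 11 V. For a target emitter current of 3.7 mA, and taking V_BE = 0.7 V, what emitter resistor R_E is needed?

V_E = V_B − V_BE = 1.6 − 0.7 = 0.9 V.
R_E = V_E / I_E = 0.9 / 3.7 = 0.243 kΩ.

R_E ≈ 0.24 kΩ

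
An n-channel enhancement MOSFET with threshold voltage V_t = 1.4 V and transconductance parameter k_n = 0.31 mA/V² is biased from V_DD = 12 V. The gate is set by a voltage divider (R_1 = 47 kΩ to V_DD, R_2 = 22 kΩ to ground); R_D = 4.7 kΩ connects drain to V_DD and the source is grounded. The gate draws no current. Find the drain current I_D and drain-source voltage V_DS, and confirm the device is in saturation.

I_D ≈ 0.91 mA, V_DS ≈ 7.7 V

V_G = V_DD·R_2/(R_1+R_2) = 12×22/69 = 3.83 V. With the source grounded, V_GS = V_G = 3.83 V.
Assume saturation: I_D = (k_n/2)(V_GS − V_t)² = (0.31/2)×(3.83 − 1.4)² = 0.155×2.43² = 0.912 mA.
V_DS = V_DD − I_D·R_D = 12 − 0.912×4.7 = 7.71 V.
Saturation requires V_DS ≥ V_GS − V_t = 2.43 V; 7.71 ≥ 2.43 ✓.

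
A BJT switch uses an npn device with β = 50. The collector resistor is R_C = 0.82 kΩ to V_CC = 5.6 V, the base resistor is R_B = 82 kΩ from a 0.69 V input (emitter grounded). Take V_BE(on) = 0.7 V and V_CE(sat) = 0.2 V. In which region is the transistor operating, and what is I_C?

V_BB = 0.69 V ≤ V_BE(on) = 0.7 V, so the base-emitter junction is not forward biased.
The transistor is in cutoff: I_B = I_C = 0.

cutoff; I_C ≈ 0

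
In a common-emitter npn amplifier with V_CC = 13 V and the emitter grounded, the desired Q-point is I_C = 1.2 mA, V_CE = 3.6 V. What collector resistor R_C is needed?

R_C ≈ 7.8 kΩ

Collector loop: V_CC = I_C·R_C + V_CE.
R_C = (V_CC − V_CE)/I_C = (13 − 3.6)/1.2 = 7.83 kΩ.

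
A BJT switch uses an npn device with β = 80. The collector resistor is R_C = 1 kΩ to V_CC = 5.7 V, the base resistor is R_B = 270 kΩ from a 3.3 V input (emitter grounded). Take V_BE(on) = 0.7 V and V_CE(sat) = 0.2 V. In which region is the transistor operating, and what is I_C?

active; I_C ≈ 0.77 mA

Assume active. Base-emitter loop: I_B = (V_BB − V_BE)/R_B = (3.3 − 0.7)/270 = 0.00963 mA.
I_C = β·I_B = 80×0.00963 = 0.77 mA.
V_CE = V_CC − I_C·R_C = 5.7 − 0.77×1 = 4.93 V > V_CE(sat), so the active-region assumption holds.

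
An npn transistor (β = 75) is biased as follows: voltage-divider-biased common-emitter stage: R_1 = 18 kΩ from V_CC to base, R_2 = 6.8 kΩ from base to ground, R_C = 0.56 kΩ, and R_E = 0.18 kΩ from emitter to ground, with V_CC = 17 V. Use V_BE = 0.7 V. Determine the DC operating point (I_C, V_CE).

Thevenize the base divider: V_Th = V_CC·R_2/(R_1+R_2) = 17×6.8/24.8 = 4.66 V, R_Th = R_1‖R_2 = 4.94 kΩ.
Base-emitter loop: V_Th = I_B·R_Th + V_BE + (β+1)I_B·R_E, so I_B = (4.66 − 0.7) / (4.94 + 76×0.18) = 0.213 mA.
I_C = β·I_B = 75×0.213 = 16 mA, and I_E = (β+1)I_B = 16.2 mA.
V_CE = V_CC − I_C·R_C − I_E·R_E = 17 − 16×0.56 − 16.2×0.18 = 5.15 V.
V_CE = 5.15 V > 0.2 V confirms active-region operation.

I_C ≈ 16 mA, V_CE ≈ 5.2 V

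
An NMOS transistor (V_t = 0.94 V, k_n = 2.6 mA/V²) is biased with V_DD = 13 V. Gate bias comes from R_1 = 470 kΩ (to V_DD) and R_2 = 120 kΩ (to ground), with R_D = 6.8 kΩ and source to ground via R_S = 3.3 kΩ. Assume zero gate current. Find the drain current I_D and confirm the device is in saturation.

I_D ≈ 0.36 mA

V_G = V_DD·R_2/(R_1+R_2) = 13×120/590 = 2.64 V.
Assume saturation: I_D = (k_n/2)(V_GS − V_t)² with V_GS = V_G − I_D·R_S = 2.64 − 3.3·I_D.
Substituting gives 14.2·I_D² − 15.6·I_D + 3.78 = 0, with roots I_D = 0.357 or 0.746 mA.
The root I_D = 0.746 mA gives V_GS = 0.183 V ≤ V_t, so take I_D = 0.357 mA.
Then V_GS = 1.46 V and V_DS = V_DD − I_D(R_D+R_S) = 13 − 0.357×10.1 = 9.39 V.
Saturation requires V_DS ≥ V_GS − V_t = 0.524 V; 9.39 ≥ 0.524 ✓.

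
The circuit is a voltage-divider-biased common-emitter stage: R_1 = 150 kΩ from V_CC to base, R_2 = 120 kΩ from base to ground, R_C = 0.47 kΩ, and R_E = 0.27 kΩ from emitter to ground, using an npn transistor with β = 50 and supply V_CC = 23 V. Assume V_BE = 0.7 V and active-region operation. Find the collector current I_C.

Thevenize the base divider: V_Th = V_CC·R_2/(R_1+R_2) = 23×120/270 = 10.2 V, R_Th = R_1‖R_2 = 66.7 kΩ.
Base-emitter loop: V_Th = I_B·R_Th + V_BE + (β+1)I_B·R_E, so I_B = (10.2 − 0.7) / (66.7 + 51×0.27) = 0.118 mA.
I_C = β·I_B = 50×0.118 = 5.92 mA, and I_E = (β+1)I_B = 6.04 mA.
V_CE = V_CC − I_C·R_C − I_E·R_E = 23 − 5.92×0.47 − 6.04×0.27 = 18.6 V.
V_CE = 18.6 V > 0.2 V confirms active-region operation.

I_C ≈ 5.9 mA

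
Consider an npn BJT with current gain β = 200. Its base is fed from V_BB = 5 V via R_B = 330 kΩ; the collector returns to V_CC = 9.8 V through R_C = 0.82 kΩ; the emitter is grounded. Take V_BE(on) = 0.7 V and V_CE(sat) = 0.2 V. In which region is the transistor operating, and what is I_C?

Assume active. Base-emitter loop: I_B = (V_BB − V_BE)/R_B = (5 − 0.7)/330 = 0.013 mA.
I_C = β·I_B = 200×0.013 = 2.61 mA.
V_CE = V_CC − I_C·R_C = 9.8 − 2.61×0.82 = 7.66 V > V_CE(sat), so the active-region assumption holds.

active; I_C ≈ 2.6 mA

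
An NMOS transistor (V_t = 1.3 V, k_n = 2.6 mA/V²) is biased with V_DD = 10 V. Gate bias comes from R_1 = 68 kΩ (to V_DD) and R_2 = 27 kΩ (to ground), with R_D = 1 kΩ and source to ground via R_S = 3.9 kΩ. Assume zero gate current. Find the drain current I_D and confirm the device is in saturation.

I_D ≈ 0.28 mA

V_G = V_DD·R_2/(R_1+R_2) = 10×27/95 = 2.84 V.
Assume saturation: I_D = (k_n/2)(V_GS − V_t)² with V_GS = V_G − I_D·R_S = 2.84 − 3.9·I_D.
Substituting gives 19.8·I_D² − 16.6·I_D + 3.09 = 0, with roots I_D = 0.277 or 0.564 mA.
The root I_D = 0.564 mA gives V_GS = 0.641 V ≤ V_t, so take I_D = 0.277 mA.
Then V_GS = 1.76 V and V_DS = V_DD − I_D(R_D+R_S) = 10 − 0.277×4.9 = 8.64 V.
Saturation requires V_DS ≥ V_GS − V_t = 0.462 V; 8.64 ≥ 0.462 ✓.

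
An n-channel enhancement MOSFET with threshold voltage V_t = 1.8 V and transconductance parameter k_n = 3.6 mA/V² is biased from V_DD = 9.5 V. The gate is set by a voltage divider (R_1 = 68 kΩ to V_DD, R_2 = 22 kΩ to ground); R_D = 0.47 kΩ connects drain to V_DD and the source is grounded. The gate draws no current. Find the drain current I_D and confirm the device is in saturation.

V_G = V_DD·R_2/(R_1+R_2) = 9.5×22/90 = 2.32 V. With the source grounded, V_GS = V_G = 2.32 V.
Assume saturation: I_D = (k_n/2)(V_GS − V_t)² = (3.6/2)×(2.32 − 1.8)² = 1.8×0.522² = 0.491 mA.
V_DS = V_DD − I_D·R_D = 9.5 − 0.491×0.47 = 9.27 V.
Saturation requires V_DS ≥ V_GS − V_t = 0.522 V; 9.27 ≥ 0.522 ✓.

I_D ≈ 0.49 mA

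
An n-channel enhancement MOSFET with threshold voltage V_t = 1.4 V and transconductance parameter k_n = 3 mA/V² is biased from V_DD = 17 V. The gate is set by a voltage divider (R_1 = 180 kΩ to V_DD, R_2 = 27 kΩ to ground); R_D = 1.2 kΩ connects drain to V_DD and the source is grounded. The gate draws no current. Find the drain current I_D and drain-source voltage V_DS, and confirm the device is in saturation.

V_G = V_DD·R_2/(R_1+R_2) = 17×27/207 = 2.22 V. With the source grounded, V_GS = V_G = 2.22 V.
Assume saturation: I_D = (k_n/2)(V_GS − V_t)² = (3/2)×(2.22 − 1.4)² = 1.5×0.817² = 1 mA.
V_DS = V_DD − I_D·R_D = 17 − 1×1.2 = 15.8 V.
Saturation requires V_DS ≥ V_GS − V_t = 0.817 V; 15.8 ≥ 0.817 ✓.

I_D ≈ 1 mA, V_DS ≈ 16 V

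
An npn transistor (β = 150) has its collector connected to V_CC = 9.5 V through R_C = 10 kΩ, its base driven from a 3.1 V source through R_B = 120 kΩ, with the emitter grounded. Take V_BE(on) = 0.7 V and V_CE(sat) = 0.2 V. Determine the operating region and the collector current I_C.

saturation; I_C ≈ 0.93 mA

Assume active: I_B = (3.1 − 0.7)/120 = 0.02 mA, giving I_C = β·I_B = 3 mA.
But then V_CE = 9.5 − 3×10 = -20.5 V < V_CE(sat) = 0.2 V — impossible in the active region.
So the transistor is saturated. With V_CE = 0.2 V, I_C = (V_CC − 0.2)/R_C = 9.3/10 = 0.93 mA.
Check: β·I_B = 3 mA > I_C = 0.93 mA, confirming saturation.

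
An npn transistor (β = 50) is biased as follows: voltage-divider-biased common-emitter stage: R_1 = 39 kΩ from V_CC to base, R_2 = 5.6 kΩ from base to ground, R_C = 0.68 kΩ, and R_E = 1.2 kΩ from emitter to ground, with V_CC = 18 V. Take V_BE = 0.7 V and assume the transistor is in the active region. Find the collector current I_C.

I_C ≈ 1.2 mA

Thevenize the base divider: V_Th = V_CC·R_2/(R_1+R_2) = 18×5.6/44.6 = 2.26 V, R_Th = R_1‖R_2 = 4.9 kΩ.
Base-emitter loop: V_Th = I_B·R_Th + V_BE + (β+1)I_B·R_E, so I_B = (2.26 − 0.7) / (4.9 + 51×1.2) = 0.0236 mA.
I_C = β·I_B = 50×0.0236 = 1.18 mA, and I_E = (β+1)I_B = 1.2 mA.
V_CE = V_CC − I_C·R_C − I_E·R_E = 18 − 1.18×0.68 − 1.2×1.2 = 15.8 V.
V_CE = 15.8 V > 0.2 V confirms active-region operation.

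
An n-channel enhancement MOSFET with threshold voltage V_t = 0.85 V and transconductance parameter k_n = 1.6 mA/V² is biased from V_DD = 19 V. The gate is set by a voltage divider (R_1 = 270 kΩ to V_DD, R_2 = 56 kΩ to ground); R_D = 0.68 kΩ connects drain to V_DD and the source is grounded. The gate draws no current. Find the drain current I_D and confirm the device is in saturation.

I_D ≈ 4.7 mA

V_G = V_DD·R_2/(R_1+R_2) = 19×56/326 = 3.26 V. With the source grounded, V_GS = V_G = 3.26 V.
Assume saturation: I_D = (k_n/2)(V_GS − V_t)² = (1.6/2)×(3.26 − 0.85)² = 0.8×2.41² = 4.66 mA.
V_DS = V_DD − I_D·R_D = 19 − 4.66×0.68 = 15.8 V.
Saturation requires V_DS ≥ V_GS − V_t = 2.41 V; 15.8 ≥ 2.41 ✓.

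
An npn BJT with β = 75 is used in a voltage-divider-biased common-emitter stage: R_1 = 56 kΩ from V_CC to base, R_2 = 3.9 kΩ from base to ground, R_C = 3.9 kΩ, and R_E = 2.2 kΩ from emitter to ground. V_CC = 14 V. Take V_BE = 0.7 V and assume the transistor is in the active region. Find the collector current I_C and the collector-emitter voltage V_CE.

I_C ≈ 0.093 mA, V_CE ≈ 13 V

Thevenize the base divider: V_Th = V_CC·R_2/(R_1+R_2) = 14×3.9/59.9 = 0.912 V, R_Th = R_1‖R_2 = 3.65 kΩ.
Base-emitter loop: V_Th = I_B·R_Th + V_BE + (β+1)I_B·R_E, so I_B = (0.912 − 0.7) / (3.65 + 76×2.2) = 0.00124 mA.
I_C = β·I_B = 75×0.00124 = 0.0929 mA, and I_E = (β+1)I_B = 0.0941 mA.
V_CE = V_CC − I_C·R_C − I_E·R_E = 14 − 0.0929×3.9 − 0.0941×2.2 = 13.4 V.
V_CE = 13.4 V > 0.2 V confirms active-region operation.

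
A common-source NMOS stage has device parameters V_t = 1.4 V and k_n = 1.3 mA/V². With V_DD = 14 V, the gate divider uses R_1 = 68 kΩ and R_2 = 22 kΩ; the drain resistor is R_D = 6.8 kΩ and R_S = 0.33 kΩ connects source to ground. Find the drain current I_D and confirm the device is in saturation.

I_D ≈ 1.5 mA

V_G = V_DD·R_2/(R_1+R_2) = 14×22/90 = 3.42 V.
Assume saturation: I_D = (k_n/2)(V_GS − V_t)² with V_GS = V_G − I_D·R_S = 3.42 − 0.33·I_D.
Substituting gives 0.0708·I_D² − 1.87·I_D + 2.66 = 0, with roots I_D = 1.51 or 24.9 mA.
The root I_D = 24.9 mA gives V_GS = -4.79 V ≤ V_t, so take I_D = 1.51 mA.
Then V_GS = 2.92 V and V_DS = V_DD − I_D(R_D+R_S) = 14 − 1.51×7.13 = 3.24 V.
Saturation requires V_DS ≥ V_GS − V_t = 1.52 V; 3.24 ≥ 1.52 ✓.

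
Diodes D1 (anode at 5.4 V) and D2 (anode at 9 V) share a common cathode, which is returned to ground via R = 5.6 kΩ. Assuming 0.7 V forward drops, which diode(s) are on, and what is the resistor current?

Only D2 conducts; I_R ≈ 1.5 mA

Assume both conduct. Then node N would need to be at both 5.4−0.7 = 4.7 V and 9−0.7 = 8.3 V, which is impossible.
Assume only D2 conducts: V_N = 9 − 0.7 = 8.3 V, so I_R = 8.3/5.6 = 1.48 mA.
Check D1: its anode-to-cathode voltage is 5.4 − 8.3 = -2.9 V < 0.7 V, so it is off. The assumption is consistent.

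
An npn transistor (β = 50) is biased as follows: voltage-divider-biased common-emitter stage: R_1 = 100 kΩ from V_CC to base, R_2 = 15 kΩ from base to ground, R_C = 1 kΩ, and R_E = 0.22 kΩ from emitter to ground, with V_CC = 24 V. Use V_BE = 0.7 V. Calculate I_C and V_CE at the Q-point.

I_C ≈ 5 mA, V_CE ≈ 18 V

Thevenize the base divider: V_Th = V_CC·R_2/(R_1+R_2) = 24×15/115 = 3.13 V, R_Th = R_1‖R_2 = 13 kΩ.
Base-emitter loop: V_Th = I_B·R_Th + V_BE + (β+1)I_B·R_E, so I_B = (3.13 − 0.7) / (13 + 51×0.22) = 0.1 mA.
I_C = β·I_B = 50×0.1 = 5.01 mA, and I_E = (β+1)I_B = 5.11 mA.
V_CE = V_CC − I_C·R_C − I_E·R_E = 24 − 5.01×1 − 5.11×0.22 = 17.9 V.
V_CE = 17.9 V > 0.2 V confirms active-region operation.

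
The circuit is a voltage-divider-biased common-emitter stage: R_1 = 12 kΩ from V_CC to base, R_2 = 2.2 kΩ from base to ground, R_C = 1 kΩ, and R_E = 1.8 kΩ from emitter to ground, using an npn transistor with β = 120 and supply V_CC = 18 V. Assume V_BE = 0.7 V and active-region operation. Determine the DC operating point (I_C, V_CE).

Thevenize the base divider: V_Th = V_CC·R_2/(R_1+R_2) = 18×2.2/14.2 = 2.79 V, R_Th = R_1‖R_2 = 1.86 kΩ.
Base-emitter loop: V_Th = I_B·R_Th + V_BE + (β+1)I_B·R_E, so I_B = (2.79 − 0.7) / (1.86 + 121×1.8) = 0.00951 mA.
I_C = β·I_B = 120×0.00951 = 1.14 mA, and I_E = (β+1)I_B = 1.15 mA.
V_CE = V_CC − I_C·R_C − I_E·R_E = 18 − 1.14×1 − 1.15×1.8 = 14.8 V.
V_CE = 14.8 V > 0.2 V confirms active-region operation.

I_C ≈ 1.1 mA, V_CE ≈ 15 V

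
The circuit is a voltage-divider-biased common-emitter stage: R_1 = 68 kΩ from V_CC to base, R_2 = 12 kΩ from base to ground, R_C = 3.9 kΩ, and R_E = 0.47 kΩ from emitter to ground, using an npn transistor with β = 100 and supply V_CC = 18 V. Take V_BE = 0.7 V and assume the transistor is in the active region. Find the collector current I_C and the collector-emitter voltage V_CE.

Thevenize the base divider: V_Th = V_CC·R_2/(R_1+R_2) = 18×12/80 = 2.7 V, R_Th = R_1‖R_2 = 10.2 kΩ.
Base-emitter loop: V_Th = I_B·R_Th + V_BE + (β+1)I_B·R_E, so I_B = (2.7 − 0.7) / (10.2 + 101×0.47) = 0.0347 mA.
I_C = β·I_B = 100×0.0347 = 3.47 mA, and I_E = (β+1)I_B = 3.5 mA.
V_CE = V_CC − I_C·R_C − I_E·R_E = 18 − 3.47×3.9 − 3.5×0.47 = 2.83 V.
V_CE = 2.83 V > 0.2 V confirms active-region operation.

I_C ≈ 3.5 mA, V_CE ≈ 2.8 V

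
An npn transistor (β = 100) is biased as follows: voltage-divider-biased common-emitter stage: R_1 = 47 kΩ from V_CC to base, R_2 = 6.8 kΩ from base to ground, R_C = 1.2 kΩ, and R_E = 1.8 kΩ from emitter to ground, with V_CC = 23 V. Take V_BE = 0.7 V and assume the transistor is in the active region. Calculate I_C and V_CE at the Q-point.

Thevenize the base divider: V_Th = V_CC·R_2/(R_1+R_2) = 23×6.8/53.8 = 2.91 V, R_Th = R_1‖R_2 = 5.94 kΩ.
Base-emitter loop: V_Th = I_B·R_Th + V_BE + (β+1)I_B·R_E, so I_B = (2.91 − 0.7) / (5.94 + 101×1.8) = 0.0118 mA.
I_C = β·I_B = 100×0.0118 = 1.18 mA, and I_E = (β+1)I_B = 1.19 mA.
V_CE = V_CC − I_C·R_C − I_E·R_E = 23 − 1.18×1.2 − 1.19×1.8 = 19.5 V.
V_CE = 19.5 V > 0.2 V confirms active-region operation.

I_C ≈ 1.2 mA, V_CE ≈ 19 V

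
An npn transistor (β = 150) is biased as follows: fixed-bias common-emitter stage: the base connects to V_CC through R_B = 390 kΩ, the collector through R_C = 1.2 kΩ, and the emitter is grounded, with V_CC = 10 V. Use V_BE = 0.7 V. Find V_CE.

Base loop: V_CC = I_B·R_B + V_BE, so I_B = (10 − 0.7)/390 kΩ = 0.0238 mA.
In the active region I_C = β·I_B = 150 × 0.0238 = 3.58 mA.
Collector loop: V_CE = V_CC − I_C·R_C = 10 − 3.58×1.2 = 5.71 V.
Since V_CE = 5.71 V > V_CE(sat) ≈ 0.2 V, the transistor is in the active region as assumed.

V_CE ≈ 5.7 V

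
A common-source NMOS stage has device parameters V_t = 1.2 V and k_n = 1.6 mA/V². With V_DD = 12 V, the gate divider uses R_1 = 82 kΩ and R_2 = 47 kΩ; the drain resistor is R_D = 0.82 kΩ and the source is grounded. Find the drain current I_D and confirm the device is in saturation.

V_G = V_DD·R_2/(R_1+R_2) = 12×47/129 = 4.37 V. With the source grounded, V_GS = V_G = 4.37 V.
Assume saturation: I_D = (k_n/2)(V_GS − V_t)² = (1.6/2)×(4.37 − 1.2)² = 0.8×3.17² = 8.05 mA.
V_DS = V_DD − I_D·R_D = 12 − 8.05×0.82 = 5.4 V.
Saturation requires V_DS ≥ V_GS − V_t = 3.17 V; 5.4 ≥ 3.17 ✓.

I_D ≈ 8 mA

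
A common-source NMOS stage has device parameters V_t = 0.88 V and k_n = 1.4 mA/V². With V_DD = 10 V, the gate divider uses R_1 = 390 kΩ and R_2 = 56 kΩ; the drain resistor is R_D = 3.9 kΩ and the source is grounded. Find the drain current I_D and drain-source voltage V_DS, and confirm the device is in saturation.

I_D ≈ 0.099 mA, V_DS ≈ 9.6 V

V_G = V_DD·R_2/(R_1+R_2) = 10×56/446 = 1.26 V. With the source grounded, V_GS = V_G = 1.26 V.
Assume saturation: I_D = (k_n/2)(V_GS − V_t)² = (1.4/2)×(1.26 − 0.88)² = 0.7×0.376² = 0.0988 mA.
V_DS = V_DD − I_D·R_D = 10 − 0.0988×3.9 = 9.61 V.
Saturation requires V_DS ≥ V_GS − V_t = 0.376 V; 9.61 ≥ 0.376 ✓.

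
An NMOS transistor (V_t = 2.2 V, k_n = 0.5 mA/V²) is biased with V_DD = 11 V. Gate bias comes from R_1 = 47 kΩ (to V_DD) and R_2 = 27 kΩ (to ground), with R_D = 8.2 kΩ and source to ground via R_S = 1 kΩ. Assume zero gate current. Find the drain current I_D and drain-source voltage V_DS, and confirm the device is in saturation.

I_D ≈ 0.46 mA, V_DS ≈ 6.8 V

V_G = V_DD·R_2/(R_1+R_2) = 11×27/74 = 4.01 V.
Assume saturation: I_D = (k_n/2)(V_GS − V_t)² with V_GS = V_G − I_D·R_S = 4.01 − 1·I_D.
Substituting gives 0.25·I_D² − 1.91·I_D + 0.822 = 0, with roots I_D = 0.459 or 7.17 mA.
The root I_D = 7.17 mA gives V_GS = -3.15 V ≤ V_t, so take I_D = 0.459 mA.
Then V_GS = 3.55 V and V_DS = V_DD − I_D(R_D+R_S) = 11 − 0.459×9.2 = 6.78 V.
Saturation requires V_DS ≥ V_GS − V_t = 1.35 V; 6.78 ≥ 1.35 ✓.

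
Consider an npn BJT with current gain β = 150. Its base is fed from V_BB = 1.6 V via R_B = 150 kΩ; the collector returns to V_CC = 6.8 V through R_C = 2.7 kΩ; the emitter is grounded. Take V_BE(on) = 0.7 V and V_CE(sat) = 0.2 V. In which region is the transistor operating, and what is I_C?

active; I_C ≈ 0.9 mA

Assume active. Base-emitter loop: I_B = (V_BB − V_BE)/R_B = (1.6 − 0.7)/150 = 0.006 mA.
I_C = β·I_B = 150×0.006 = 0.9 mA.
V_CE = V_CC − I_C·R_C = 6.8 − 0.9×2.7 = 4.37 V > V_CE(sat), so the active-region assumption holds.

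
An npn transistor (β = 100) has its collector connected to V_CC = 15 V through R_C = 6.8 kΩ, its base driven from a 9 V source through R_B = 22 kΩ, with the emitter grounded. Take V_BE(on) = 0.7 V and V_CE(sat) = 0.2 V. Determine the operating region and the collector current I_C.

saturation; I_C ≈ 2.2 mA

Assume active: I_B = (9 − 0.7)/22 = 0.377 mA, giving I_C = β·I_B = 37.7 mA.
But then V_CE = 15 − 37.7×6.8 = -242 V < V_CE(sat) = 0.2 V — impossible in the active region.
So the transistor is saturated. With V_CE = 0.2 V, I_C = (V_CC − 0.2)/R_C = 14.8/6.8 = 2.18 mA.
Check: β·I_B = 37.7 mA > I_C = 2.18 mA, confirming saturation.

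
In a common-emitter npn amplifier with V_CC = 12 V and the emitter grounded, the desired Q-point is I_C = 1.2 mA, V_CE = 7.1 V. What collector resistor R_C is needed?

R_C ≈ 4.1 kΩ

Collector loop: V_CC = I_C·R_C + V_CE.
R_C = (V_CC − V_CE)/I_C = (12 − 7.1)/1.2 = 4.08 kΩ.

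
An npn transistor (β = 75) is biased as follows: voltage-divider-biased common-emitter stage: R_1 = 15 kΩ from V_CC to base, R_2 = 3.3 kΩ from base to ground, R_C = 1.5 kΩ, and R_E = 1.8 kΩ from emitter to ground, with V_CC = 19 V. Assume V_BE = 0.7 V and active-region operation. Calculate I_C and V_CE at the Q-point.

Thevenize the base divider: V_Th = V_CC·R_2/(R_1+R_2) = 19×3.3/18.3 = 3.43 V, R_Th = R_1‖R_2 = 2.7 kΩ.
Base-emitter loop: V_Th = I_B·R_Th + V_BE + (β+1)I_B·R_E, so I_B = (3.43 − 0.7) / (2.7 + 76×1.8) = 0.0195 mA.
I_C = β·I_B = 75×0.0195 = 1.47 mA, and I_E = (β+1)I_B = 1.49 mA.
V_CE = V_CC − I_C·R_C − I_E·R_E = 19 − 1.47×1.5 − 1.49×1.8 = 14.1 V.
V_CE = 14.1 V > 0.2 V confirms active-region operation.

I_C ≈ 1.5 mA, V_CE ≈ 14 V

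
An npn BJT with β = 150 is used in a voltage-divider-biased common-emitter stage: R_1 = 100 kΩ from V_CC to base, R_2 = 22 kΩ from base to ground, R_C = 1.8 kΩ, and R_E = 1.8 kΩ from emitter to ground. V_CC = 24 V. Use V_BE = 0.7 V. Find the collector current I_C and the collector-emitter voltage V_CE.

Thevenize the base divider: V_Th = V_CC·R_2/(R_1+R_2) = 24×22/122 = 4.33 V, R_Th = R_1‖R_2 = 18 kΩ.
Base-emitter loop: V_Th = I_B·R_Th + V_BE + (β+1)I_B·R_E, so I_B = (4.33 − 0.7) / (18 + 151×1.8) = 0.0125 mA.
I_C = β·I_B = 150×0.0125 = 1.88 mA, and I_E = (β+1)I_B = 1.89 mA.
V_CE = V_CC − I_C·R_C − I_E·R_E = 24 − 1.88×1.8 − 1.89×1.8 = 17.2 V.
V_CE = 17.2 V > 0.2 V confirms active-region operation.

I_C ≈ 1.9 mA, V_CE ≈ 17 V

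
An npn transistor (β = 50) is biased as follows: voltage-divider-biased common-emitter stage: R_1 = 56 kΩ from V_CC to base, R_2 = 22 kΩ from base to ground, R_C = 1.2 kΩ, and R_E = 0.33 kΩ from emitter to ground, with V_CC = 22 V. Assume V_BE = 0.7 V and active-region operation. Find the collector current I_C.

Thevenize the base divider: V_Th = V_CC·R_2/(R_1+R_2) = 22×22/78 = 6.21 V, R_Th = R_1‖R_2 = 15.8 kΩ.
Base-emitter loop: V_Th = I_B·R_Th + V_BE + (β+1)I_B·R_E, so I_B = (6.21 − 0.7) / (15.8 + 51×0.33) = 0.169 mA.
I_C = β·I_B = 50×0.169 = 8.44 mA, and I_E = (β+1)I_B = 8.61 mA.
V_CE = V_CC − I_C·R_C − I_E·R_E = 22 − 8.44×1.2 − 8.61×0.33 = 9.04 V.
V_CE = 9.04 V > 0.2 V confirms active-region operation.

I_C ≈ 8.4 mA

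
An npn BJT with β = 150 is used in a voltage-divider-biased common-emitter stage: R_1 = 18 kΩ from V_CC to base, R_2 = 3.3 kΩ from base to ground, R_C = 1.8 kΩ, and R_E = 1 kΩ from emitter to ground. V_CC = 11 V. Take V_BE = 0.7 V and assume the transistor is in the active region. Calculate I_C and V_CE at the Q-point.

I_C ≈ 0.98 mA, V_CE ≈ 8.3 V

Thevenize the base divider: V_Th = V_CC·R_2/(R_1+R_2) = 11×3.3/21.3 = 1.7 V, R_Th = R_1‖R_2 = 2.79 kΩ.
Base-emitter loop: V_Th = I_B·R_Th + V_BE + (β+1)I_B·R_E, so I_B = (1.7 − 0.7) / (2.79 + 151×1) = 0.00653 mA.
I_C = β·I_B = 150×0.00653 = 0.979 mA, and I_E = (β+1)I_B = 0.986 mA.
V_CE = V_CC − I_C·R_C − I_E·R_E = 11 − 0.979×1.8 − 0.986×1 = 8.25 V.
V_CE = 8.25 V > 0.2 V confirms active-region operation.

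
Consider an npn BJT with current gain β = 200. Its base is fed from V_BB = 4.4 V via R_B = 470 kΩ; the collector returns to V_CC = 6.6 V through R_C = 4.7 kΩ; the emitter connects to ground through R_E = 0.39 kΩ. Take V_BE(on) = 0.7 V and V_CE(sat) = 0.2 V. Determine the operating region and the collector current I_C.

Assume active: I_B = (4.4 − 0.7)/(470 + 201×0.39) = 0.00675 mA, I_C = β·I_B = 1.35 mA.
Then V_CE = 6.6 − 1.35×4.7 − 1.36×0.39 = -0.271 V < 0.2 V — the active assumption fails.
Re-solve with V_CE = 0.2 V. KCL at the emitter: V_E/R_E = (V_BB−0.7−V_E)/R_B + (V_CC−0.2−V_E)/R_C, giving V_E = 0.493 V.
I_C = (V_CC − 0.2 − V_E)/R_C = (6.4 − 0.493)/4.7 = 1.26 mA.
Check: I_B = (3.7 − 0.493)/470 = 0.00682 mA, and β·I_B = 1.36 mA > I_C, confirming saturation.

saturation; I_C ≈ 1.3 mA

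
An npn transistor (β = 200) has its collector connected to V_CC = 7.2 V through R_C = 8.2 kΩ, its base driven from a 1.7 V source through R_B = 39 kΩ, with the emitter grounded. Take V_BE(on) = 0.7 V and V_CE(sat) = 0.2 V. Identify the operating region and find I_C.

Assume active: I_B = (1.7 − 0.7)/39 = 0.0256 mA, giving I_C = β·I_B = 5.13 mA.
But then V_CE = 7.2 − 5.13×8.2 = -34.9 V < V_CE(sat) = 0.2 V — impossible in the active region.
So the transistor is saturated. With V_CE = 0.2 V, I_C = (V_CC − 0.2)/R_C = 7/8.2 = 0.854 mA.
Check: β·I_B = 5.13 mA > I_C = 0.854 mA, confirming saturation.

saturation; I_C ≈ 0.85 mA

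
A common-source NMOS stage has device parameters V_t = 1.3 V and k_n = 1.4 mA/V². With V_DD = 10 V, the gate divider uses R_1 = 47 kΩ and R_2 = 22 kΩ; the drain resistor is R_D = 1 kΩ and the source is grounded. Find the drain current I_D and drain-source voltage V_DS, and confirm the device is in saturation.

V_G = V_DD·R_2/(R_1+R_2) = 10×22/69 = 3.19 V. With the source grounded, V_GS = V_G = 3.19 V.
Assume saturation: I_D = (k_n/2)(V_GS − V_t)² = (1.4/2)×(3.19 − 1.3)² = 0.7×1.89² = 2.5 mA.
V_DS = V_DD − I_D·R_D = 10 − 2.5×1 = 7.5 V.
Saturation requires V_DS ≥ V_GS − V_t = 1.89 V; 7.5 ≥ 1.89 ✓.

I_D ≈ 2.5 mA, V_DS ≈ 7.5 V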